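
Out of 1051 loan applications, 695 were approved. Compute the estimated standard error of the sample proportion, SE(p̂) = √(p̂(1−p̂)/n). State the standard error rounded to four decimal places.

The sample proportion is 695/1051 = 0.66127.
p̂(1−p̂) = 0.223992.
SE = √(0.223992/1051) = 0.0146.

SE = 0.0146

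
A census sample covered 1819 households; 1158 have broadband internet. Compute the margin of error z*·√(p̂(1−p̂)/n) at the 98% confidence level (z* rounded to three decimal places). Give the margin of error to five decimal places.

p̂ = 1158/1819 = 0.63661.
Standard error of p̂: √(0.231337/1819) = √0.000127178 = 0.011277.
The 98% critical value is z* = 2.326.
ME = 2.326·0.011277 = 0.02623.

ME = 0.02623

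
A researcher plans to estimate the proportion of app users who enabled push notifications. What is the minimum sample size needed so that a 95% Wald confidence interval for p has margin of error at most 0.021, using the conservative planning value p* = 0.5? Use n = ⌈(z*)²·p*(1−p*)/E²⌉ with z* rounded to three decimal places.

The 95% critical value is z* = 1.960.
p*(1−p*) = 0.2500.
Required n before rounding: 3.841600 × 0.2500 / 0.021² = 2177.778.
⌈2177.778⌉ = 2178.

n = 2178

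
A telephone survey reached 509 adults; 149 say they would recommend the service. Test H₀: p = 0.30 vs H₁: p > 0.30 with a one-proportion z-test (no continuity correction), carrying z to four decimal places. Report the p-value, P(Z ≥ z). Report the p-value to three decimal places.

p-value = 0.640

p̂ = 149/509 = 0.29273.
Under H₀, SE = √(p₀(1−p₀)/n) = √(0.30·0.70/509) = √0.000412574 = 0.020312.
Test statistic (full precision, shown to 4 dp): z = (149/509 − 0.30)/SE₀ ≈ -0.3579.
From the standard normal, P(Z ≥ z) = 0.640.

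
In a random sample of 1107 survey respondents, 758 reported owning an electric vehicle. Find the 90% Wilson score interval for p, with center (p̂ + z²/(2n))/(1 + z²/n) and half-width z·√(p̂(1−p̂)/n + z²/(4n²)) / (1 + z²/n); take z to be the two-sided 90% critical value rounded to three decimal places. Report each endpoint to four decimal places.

p̂ = 758/1107 = 0.68473; z = 1.645, so z² = 2.706025.
Denominator 1 + z²/n = 1 + 2.706025/1107 = 1.002444.
Center = (0.68473 + 0.001222)/1.002444 = 0.68428.
Radicand: p̂(1−p̂)/n + z²/(4n²) = 0.000195008 + 0.000000552 = 0.000195560.
Half-width = 1.645·√0.000195560/1.002444 = 0.02295.
Interval: 0.68428 ± 0.02295 → (0.6613, 0.7072).

(0.6613, 0.7072)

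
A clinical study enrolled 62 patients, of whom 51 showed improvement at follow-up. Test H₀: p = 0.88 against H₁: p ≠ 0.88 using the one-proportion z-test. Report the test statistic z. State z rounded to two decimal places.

z = -1.39

p̂ = 51/62 = 0.82258.
Under H₀, SE = √(p₀(1−p₀)/n) = √(0.88·0.12/62) = √0.001703226 = 0.041270.
Test statistic: z = -0.05742/0.041270 = -1.39.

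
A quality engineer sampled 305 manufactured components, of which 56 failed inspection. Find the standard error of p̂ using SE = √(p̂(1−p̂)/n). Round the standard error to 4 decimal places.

Sample proportion p̂ = 56/305 = 0.18361.
p̂(1−p̂) = 0.149897.
SE = √(0.149897/305) = 0.0222.

SE = 0.0222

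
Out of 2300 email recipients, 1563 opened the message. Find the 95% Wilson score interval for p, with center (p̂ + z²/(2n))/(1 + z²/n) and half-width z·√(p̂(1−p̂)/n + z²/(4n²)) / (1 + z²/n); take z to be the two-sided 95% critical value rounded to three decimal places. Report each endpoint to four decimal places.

(0.6602, 0.6983)

Here p̂ = 1563/2300 = 0.67957 and z = 1.960 (z² = 3.841600).
Denominator 1 + z²/n = 1 + 3.841600/2300 = 1.001670.
Adjusted center: (0.67957 + z²/(2n))/1.001670 = 0.67927.
Radicand: p̂(1−p̂)/n + z²/(4n²) = 0.000094677 + 0.000000182 = 0.000094859.
Half-width = 1.960·√0.000094859/1.001670 = 0.01906.
Interval: 0.67927 ± 0.01906 → (0.6602, 0.6983).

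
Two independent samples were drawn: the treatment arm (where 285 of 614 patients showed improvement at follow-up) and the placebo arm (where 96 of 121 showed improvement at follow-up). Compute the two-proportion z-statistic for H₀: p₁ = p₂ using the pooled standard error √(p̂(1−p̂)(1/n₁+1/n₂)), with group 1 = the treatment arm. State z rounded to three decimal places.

z = -6.624

p̂₁ = 285/614 = 0.46417, p̂₂ = 96/121 = 0.79339.
Pooling: p̂ = 381/735 = 0.51837.
Pooled SE = √[0.2496626·0.00989313] ≈ 0.049699.
z = (p̂₁ − p̂₂)/SE = (0.46417 − 0.79339)/0.049699 = -0.32922/0.049699 = -6.624.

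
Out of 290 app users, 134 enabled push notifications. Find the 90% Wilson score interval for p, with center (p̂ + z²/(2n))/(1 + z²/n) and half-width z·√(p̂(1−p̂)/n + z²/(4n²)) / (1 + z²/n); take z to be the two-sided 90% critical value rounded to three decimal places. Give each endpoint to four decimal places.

(0.4145, 0.5104)

p̂ = 134/290 = 0.46207; z = 1.645, so z² = 2.706025.
Denominator 1 + z²/n = 1 + 2.706025/290 = 1.009331.
Center = (0.46207 + 0.004666)/1.009331 = 0.46242.
Radicand: p̂(1−p̂)/n + z²/(4n²) = 0.000857108 + 0.000008044 = 0.000865152.
Half-width = z·√(radicand)/denom = 1.645·0.029413/1.009331 = 0.04794.
So the interval runs from 0.4145 to 0.5104.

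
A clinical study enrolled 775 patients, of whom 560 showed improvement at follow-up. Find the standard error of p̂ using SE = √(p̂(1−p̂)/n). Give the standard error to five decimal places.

Sample proportion p̂ = 560/775 = 0.72258.
p̂(1−p̂) = 0.200458.
SE = √(0.200458/775) = √0.000258655 = 0.01608.

SE = 0.01608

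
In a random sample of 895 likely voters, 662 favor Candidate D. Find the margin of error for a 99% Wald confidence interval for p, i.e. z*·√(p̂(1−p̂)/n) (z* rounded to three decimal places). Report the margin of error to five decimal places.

ME = 0.03778

With x = 662 successes in n = 895, p̂ = 0.73966.
Standard error of p̂: √(0.192561/895) = √0.000215152 = 0.014668.
z* = 2.576 at the 99% level.
ME = 2.576·0.014668 = 0.03778.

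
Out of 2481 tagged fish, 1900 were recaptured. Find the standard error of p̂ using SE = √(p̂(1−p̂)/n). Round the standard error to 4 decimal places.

The sample proportion is 1900/2481 = 0.76582.
p̂(1−p̂) = 0.179340.
Dividing by n and taking the root: √0.000072285 = 0.0085.

SE = 0.0085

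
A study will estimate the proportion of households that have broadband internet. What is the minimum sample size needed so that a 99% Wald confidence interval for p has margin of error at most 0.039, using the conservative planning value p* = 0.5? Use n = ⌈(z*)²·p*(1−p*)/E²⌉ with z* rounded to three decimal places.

The 99% critical value is z* = 2.576.
p*(1−p*) = 0.50·0.50 = 0.2500.
Required n before rounding: 6.635776 × 0.2500 / 0.039² = 1090.693.
⌈1090.693⌉ = 1091.

n = 1091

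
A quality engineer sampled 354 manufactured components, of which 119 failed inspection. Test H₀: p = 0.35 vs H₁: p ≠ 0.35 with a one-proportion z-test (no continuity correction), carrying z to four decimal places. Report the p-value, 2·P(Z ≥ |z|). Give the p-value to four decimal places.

p-value = 0.5851

With x = 119 successes in n = 354, p̂ = 0.33616.
Under H₀, SE = √(p₀(1−p₀)/n) = √(0.35·0.65/354) = √0.000642655 = 0.025351.
z = (p̂ − p₀)/SE = (119/354 − 0.35)/0.025351 ≈ -0.5460.
p-value = 2·P(Z ≥ |z|) with z = -0.5460 → 0.5851.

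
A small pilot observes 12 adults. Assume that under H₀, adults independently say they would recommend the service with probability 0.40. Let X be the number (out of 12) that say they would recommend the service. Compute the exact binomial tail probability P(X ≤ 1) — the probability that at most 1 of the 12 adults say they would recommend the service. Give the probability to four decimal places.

X ~ Binomial(n=12, p=0.40).
P(X ≤ 1) = C(12,0)·0.40^0·0.60^12 + C(12,1)·0.40^1·0.60^11.
= 0.002177 + 0.017414 = 0.0196.

P = 0.0196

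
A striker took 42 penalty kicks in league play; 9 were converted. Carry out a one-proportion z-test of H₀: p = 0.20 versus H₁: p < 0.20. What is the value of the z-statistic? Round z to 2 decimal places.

Sample proportion p̂ = 9/42 = 0.21429.
Null standard error: √(0.20·0.80/42) = √0.003809524 = 0.061721.
Test statistic: z = 0.01429/0.061721 = 0.23.

z = 0.23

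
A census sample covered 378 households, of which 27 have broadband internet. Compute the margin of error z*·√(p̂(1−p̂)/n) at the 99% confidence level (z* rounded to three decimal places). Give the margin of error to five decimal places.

ME = 0.03412

p̂ = 27/378 = 0.07143.
SE(p̂) = √(0.07143·0.92857/378) = 0.013246.
z* = 2.576 at the 99% level.
So ME = 0.03412.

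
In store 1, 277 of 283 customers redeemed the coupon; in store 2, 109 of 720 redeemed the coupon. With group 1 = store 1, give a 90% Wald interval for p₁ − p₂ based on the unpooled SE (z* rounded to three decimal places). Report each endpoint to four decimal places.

(0.8013, 0.8535)

p̂₁ = 0.97880, p̂₂ = 0.15139, so the observed difference is 0.82741.
Unpooled SE = √(p̂₁(1−p̂₁)/n₁ + p̂₂(1−p̂₂)/n₂) = √(0.000073328 + 0.000178431) = 0.015867.
z* = 1.645 at the 90% level. Margin = 1.645·0.015867 = 0.02610.
Interval: 0.82741 ± 0.02610 → (0.8013, 0.8535).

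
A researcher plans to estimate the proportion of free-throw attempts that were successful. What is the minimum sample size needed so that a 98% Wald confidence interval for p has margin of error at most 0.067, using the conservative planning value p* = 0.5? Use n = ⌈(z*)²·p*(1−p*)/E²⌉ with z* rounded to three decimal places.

n = 302

z* = 2.326 at the 98% level.
p*(1−p*) = 0.50·0.50 = 0.2500.
Required n before rounding: 5.410276 × 0.2500 / 0.067² = 301.307.
Rounding up, n = 302.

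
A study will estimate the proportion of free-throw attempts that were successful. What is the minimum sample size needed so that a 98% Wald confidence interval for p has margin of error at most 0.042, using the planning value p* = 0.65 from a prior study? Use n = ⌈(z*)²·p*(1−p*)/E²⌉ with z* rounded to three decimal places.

n = 698

The 98% critical value is z* = 2.326.
p*(1−p*) = 0.65·0.35 = 0.2275.
Required n before rounding: 5.410276 × 0.2275 / 0.042² = 697.754.
Rounding up, n = 698.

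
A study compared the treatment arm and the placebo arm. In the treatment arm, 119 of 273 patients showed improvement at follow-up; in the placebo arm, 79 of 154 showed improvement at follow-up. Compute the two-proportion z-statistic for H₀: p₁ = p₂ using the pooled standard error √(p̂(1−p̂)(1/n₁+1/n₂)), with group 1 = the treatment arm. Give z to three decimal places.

z = -1.534

Sample proportions: p̂₁ = 119/273 = 0.43590 and p̂₂ = 79/154 = 0.51299.
Pooled p̂ = (119+79)/(273+154) = 198/427 = 0.46370.
SE = √[p̂(1−p̂)(1/n₁+1/n₂)] = √[0.46370·0.53630·(1/273+1/154)] ≈ 0.050257.
z = -0.07709/0.050257 = -1.534.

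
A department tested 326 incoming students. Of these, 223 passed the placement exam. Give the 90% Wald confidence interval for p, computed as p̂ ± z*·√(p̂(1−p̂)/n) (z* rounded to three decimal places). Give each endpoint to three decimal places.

(0.642, 0.726)

The sample proportion is 223/326 = 0.68405.
SE(p̂) = √(0.68405·0.31595/326) = 0.025748.
For 90% confidence, z* = 1.645.
Margin of error: 1.645 × 0.025748 = 0.04236.
CI: 0.68405 ± 0.04236 = (0.642, 0.726).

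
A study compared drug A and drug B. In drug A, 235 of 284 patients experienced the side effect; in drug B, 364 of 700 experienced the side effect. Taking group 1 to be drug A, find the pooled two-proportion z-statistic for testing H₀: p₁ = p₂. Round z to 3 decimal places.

p̂₁ = 235/284 = 0.82746, p̂₂ = 364/700 = 0.52000.
Pooling: p̂ = 599/984 = 0.60874.
Pooled SE = √[0.2381756·0.00494970] ≈ 0.034335.
z = (p̂₁ − p̂₂)/SE = (0.82746 − 0.52000)/0.034335 = 0.30746/0.034335 = 8.955.

z = 8.955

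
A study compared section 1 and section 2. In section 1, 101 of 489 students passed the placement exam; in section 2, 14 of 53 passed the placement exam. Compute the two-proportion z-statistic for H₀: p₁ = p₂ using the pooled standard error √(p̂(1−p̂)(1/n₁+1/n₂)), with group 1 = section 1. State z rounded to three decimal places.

Sample proportions: p̂₁ = 101/489 = 0.20654 and p̂₂ = 14/53 = 0.26415.
Pooling: p̂ = 115/542 = 0.21218.
Pooled SE = √[0.1671580·0.02091291] ≈ 0.059125.
z = (p̂₁ − p̂₂)/SE = (0.20654 − 0.26415)/0.059125 = -0.05761/0.059125 = -0.974.

z = -0.974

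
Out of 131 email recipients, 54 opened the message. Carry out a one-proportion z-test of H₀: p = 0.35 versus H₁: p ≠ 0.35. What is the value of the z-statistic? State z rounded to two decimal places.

Sample proportion p̂ = 54/131 = 0.41221.
Null standard error: √(0.35·0.65/131) = √0.001736641 = 0.041673.
z = (p̂ − p₀)/SE = (0.41221 − 0.35)/0.041673 = 1.49.

z = 1.49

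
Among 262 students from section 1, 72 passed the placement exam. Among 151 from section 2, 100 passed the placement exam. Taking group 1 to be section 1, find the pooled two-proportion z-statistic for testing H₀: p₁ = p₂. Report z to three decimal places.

z = -7.692

Sample proportions: p̂₁ = 72/262 = 0.27481 and p̂₂ = 100/151 = 0.66225.
Pooled p̂ = (72+100)/(262+151) = 172/413 = 0.41646.
SE = √[p̂(1−p̂)(1/n₁+1/n₂)] = √[0.41646·0.58354·(1/262+1/151)] ≈ 0.050368.
z = (p̂₁ − p̂₂)/SE = (0.27481 − 0.66225)/0.050368 = -0.38744/0.050368 = -7.692.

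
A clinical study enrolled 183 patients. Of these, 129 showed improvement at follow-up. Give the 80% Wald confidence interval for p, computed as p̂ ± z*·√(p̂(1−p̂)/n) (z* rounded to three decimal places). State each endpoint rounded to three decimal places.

(0.662, 0.748)

p̂ = 129/183 = 0.70492.
SE(p̂) = √(0.70492·0.29508/183) = 0.033714.
z* = 1.282 at the 80% level.
Margin = 1.282·0.033714 = 0.04322.
So the interval runs from 0.662 to 0.748.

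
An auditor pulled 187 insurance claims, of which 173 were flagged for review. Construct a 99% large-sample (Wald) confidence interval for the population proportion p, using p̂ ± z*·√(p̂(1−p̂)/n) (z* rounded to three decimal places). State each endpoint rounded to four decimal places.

Sample proportion p̂ = 173/187 = 0.92513.
SE(p̂) = √(0.92513·0.07487/187) = 0.019245.
z* = 2.576 at the 99% level.
Margin of error: 2.576 × 0.019245 = 0.04958.
Interval: 0.92513 ± 0.04958 → (0.8756, 0.9747).

(0.8756, 0.9747)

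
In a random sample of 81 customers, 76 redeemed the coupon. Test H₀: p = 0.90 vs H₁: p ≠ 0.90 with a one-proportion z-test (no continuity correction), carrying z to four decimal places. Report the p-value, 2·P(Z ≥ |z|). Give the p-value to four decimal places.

p̂ = 76/81 = 0.93827.
Under H₀, SE = √(p₀(1−p₀)/n) = √(0.90·0.10/81) = √0.001111111 = 0.033333.
z = (p̂ − p₀)/SE = (76/81 − 0.90)/0.033333 ≈ 1.1481.
From the standard normal, 2·P(Z ≥ |z|) = 0.2509.

p-value = 0.2509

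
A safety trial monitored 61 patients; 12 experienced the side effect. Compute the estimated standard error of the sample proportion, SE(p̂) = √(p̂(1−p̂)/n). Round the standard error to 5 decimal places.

SE = 0.05090

p̂ = 12/61 = 0.19672.
p̂(1−p̂) = 0.158021.
SE = √(0.158021/61) = √0.002590508 = 0.05090.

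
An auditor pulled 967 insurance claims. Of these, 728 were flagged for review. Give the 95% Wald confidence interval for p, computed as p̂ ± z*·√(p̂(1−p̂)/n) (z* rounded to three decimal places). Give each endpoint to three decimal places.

Sample proportion p̂ = 728/967 = 0.75284.
SE(p̂) = √(0.75284·0.24716/967) = 0.013872.
The 95% critical value is z* = 1.960.
Margin of error: 1.960 × 0.013872 = 0.02719.
CI: 0.75284 ± 0.02719 = (0.726, 0.780).

(0.726, 0.780)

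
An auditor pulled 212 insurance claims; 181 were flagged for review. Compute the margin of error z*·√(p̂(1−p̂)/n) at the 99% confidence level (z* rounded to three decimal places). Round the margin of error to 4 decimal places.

ME = 0.0625

The sample proportion is 181/212 = 0.85377.
SE(p̂) = √(0.85377·0.14623/212) = 0.024267.
z* = 2.576 at the 99% level.
So ME = 0.0625.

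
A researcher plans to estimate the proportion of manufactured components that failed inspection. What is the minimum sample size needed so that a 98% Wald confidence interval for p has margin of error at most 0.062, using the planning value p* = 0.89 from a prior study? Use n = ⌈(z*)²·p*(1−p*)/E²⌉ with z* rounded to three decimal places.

n = 138

z* = 2.326 at the 98% level.
p*(1−p*) = 0.0979.
(z*)²·p*(1−p*)/E² = 5.410276·0.0979/0.003844 = 137.790.
Rounding up, n = 138.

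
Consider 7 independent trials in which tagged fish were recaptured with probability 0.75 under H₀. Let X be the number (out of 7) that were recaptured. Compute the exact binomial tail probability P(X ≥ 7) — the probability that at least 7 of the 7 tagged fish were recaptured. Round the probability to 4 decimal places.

P = 0.1335

X is binomial with n = 7 and p = 0.75.
P(X ≥ 7) = C(7,7)·0.75^7·0.25^0.
= 0.133484 = 0.1335.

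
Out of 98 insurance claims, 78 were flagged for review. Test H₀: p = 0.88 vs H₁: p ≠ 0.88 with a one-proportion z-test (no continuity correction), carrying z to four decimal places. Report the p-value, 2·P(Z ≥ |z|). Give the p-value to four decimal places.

p̂ = 78/98 = 0.79592.
Under H₀, SE = √(p₀(1−p₀)/n) = √(0.88·0.12/98) = √0.001077551 = 0.032826.
Test statistic (full precision, shown to 4 dp): z = (78/98 − 0.88)/SE₀ ≈ -2.5614.
From the standard normal, 2·P(Z ≥ |z|) = 0.0104.

p-value = 0.0104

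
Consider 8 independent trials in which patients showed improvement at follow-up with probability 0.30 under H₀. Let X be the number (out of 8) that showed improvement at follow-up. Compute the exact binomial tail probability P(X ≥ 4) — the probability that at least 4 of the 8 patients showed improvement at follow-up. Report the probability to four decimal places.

X is binomial with n = 8 and p = 0.30.
P(X ≥ 4) = Σ_{j=4}^{8} C(8,j)·0.30^j·0.70^{8−j}.
= 0.136137 + 0.046675 + 0.010002 + 0.001225 + 0.000066 = 0.1941.

P = 0.1941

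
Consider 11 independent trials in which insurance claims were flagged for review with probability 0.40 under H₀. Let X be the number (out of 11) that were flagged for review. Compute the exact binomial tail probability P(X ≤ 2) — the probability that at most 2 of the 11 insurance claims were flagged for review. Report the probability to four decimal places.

P = 0.1189

X is binomial with n = 11 and p = 0.40.
P(X ≤ 2) = C(11,0)·0.40^0·0.60^11 + C(11,1)·0.40^1·0.60^10 + C(11,2)·0.40^2·0.60^9.
= 0.003628 + 0.026605 + 0.088684 = 0.1189.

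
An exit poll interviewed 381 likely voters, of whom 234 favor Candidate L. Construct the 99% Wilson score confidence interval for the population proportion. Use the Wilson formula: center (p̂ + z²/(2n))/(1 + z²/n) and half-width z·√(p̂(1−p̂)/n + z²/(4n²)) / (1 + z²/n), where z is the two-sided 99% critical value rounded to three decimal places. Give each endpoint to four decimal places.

(0.5485, 0.6759)

Here p̂ = 234/381 = 0.61417 and z = 2.576 (z² = 6.635776).
Denominator 1 + z²/n = 1 + 6.635776/381 = 1.017417.
Adjusted center: (0.61417 + z²/(2n))/1.017417 = 0.61222.
Radicand: p̂(1−p̂)/n + z²/(4n²) = 0.000621954 + 0.000011428 = 0.000633382.
Half-width = z·√(radicand)/denom = 2.576·0.025167/1.017417 = 0.06372.
Interval: 0.61222 ± 0.06372 → (0.5485, 0.6759).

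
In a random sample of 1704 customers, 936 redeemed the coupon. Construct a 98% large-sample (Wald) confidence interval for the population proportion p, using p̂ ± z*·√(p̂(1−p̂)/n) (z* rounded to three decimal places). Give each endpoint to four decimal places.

p̂ = 936/1704 = 0.54930.
SE = √(p̂(1−p̂)/n) = √(0.247570/1704) = 0.012054.
The 98% critical value is z* = 2.326.
Margin = 2.326·0.012054 = 0.02804.
So the interval runs from 0.5213 to 0.5773.

(0.5213, 0.5773)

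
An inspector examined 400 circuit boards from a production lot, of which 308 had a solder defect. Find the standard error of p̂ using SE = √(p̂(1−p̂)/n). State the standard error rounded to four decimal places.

With x = 308 successes in n = 400, p̂ = 0.77000.
p̂(1−p̂) = 0.177100.
SE = √(0.177100/400) = 0.0210.

SE = 0.0210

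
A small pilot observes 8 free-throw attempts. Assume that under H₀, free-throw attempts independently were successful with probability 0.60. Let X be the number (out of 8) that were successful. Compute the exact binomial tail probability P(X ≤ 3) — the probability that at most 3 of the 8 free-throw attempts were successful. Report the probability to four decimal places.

X is binomial with n = 8 and p = 0.60.
P(X ≤ 3) = C(8,0)·0.60^0·0.40^8 + C(8,1)·0.60^1·0.40^7 + C(8,2)·0.60^2·0.40^6 + C(8,3)·0.60^3·0.40^5.
= 0.000655 + 0.007864 + 0.041288 + 0.123863 = 0.1737.

P = 0.1737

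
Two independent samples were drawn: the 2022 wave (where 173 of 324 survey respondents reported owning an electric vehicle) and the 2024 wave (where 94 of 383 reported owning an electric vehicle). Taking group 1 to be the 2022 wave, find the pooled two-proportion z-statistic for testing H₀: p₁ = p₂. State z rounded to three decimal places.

p̂₁ = 173/324 = 0.53395, p̂₂ = 94/383 = 0.24543.
Pooling: p̂ = 267/707 = 0.37765.
Pooled SE = √[0.2350310·0.00569739] ≈ 0.036593.
z = 0.28852/0.036593 = 7.885.

z = 7.885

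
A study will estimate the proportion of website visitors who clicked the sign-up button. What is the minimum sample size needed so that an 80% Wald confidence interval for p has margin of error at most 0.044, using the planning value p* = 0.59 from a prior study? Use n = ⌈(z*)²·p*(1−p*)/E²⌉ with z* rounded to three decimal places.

z* = 1.282 at the 80% level.
p*(1−p*) = 0.2419.
(z*)²·p*(1−p*)/E² = 1.643524·0.2419/0.001936 = 205.356.
⌈205.356⌉ = 206.

n = 206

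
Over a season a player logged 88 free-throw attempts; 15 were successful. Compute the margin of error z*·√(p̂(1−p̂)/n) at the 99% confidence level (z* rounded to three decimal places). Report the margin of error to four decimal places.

p̂ = 15/88 = 0.17045.
SE = √(p̂(1−p̂)/n) = √(0.141400/88) = 0.040085.
The 99% critical value is z* = 2.576.
So ME = 0.1033.

ME = 0.1033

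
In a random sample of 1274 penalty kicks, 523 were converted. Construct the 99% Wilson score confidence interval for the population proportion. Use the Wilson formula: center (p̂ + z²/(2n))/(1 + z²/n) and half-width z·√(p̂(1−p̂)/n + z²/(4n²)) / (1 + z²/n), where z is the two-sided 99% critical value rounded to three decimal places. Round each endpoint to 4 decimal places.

p̂ = 523/1274 = 0.41052; z = 2.576, so z² = 6.635776.
Denominator 1 + z²/n = 1 + 6.635776/1274 = 1.005209.
Center = (0.41052 + 0.002604)/1.005209 = 0.41098.
Radicand: p̂(1−p̂)/n + z²/(4n²) = 0.000189947 + 0.000001022 = 0.000190969.
Half-width = z·√(radicand)/denom = 2.576·0.013819/1.005209 = 0.03541.
Interval: 0.41098 ± 0.03541 → (0.3756, 0.4464).

(0.3756, 0.4464)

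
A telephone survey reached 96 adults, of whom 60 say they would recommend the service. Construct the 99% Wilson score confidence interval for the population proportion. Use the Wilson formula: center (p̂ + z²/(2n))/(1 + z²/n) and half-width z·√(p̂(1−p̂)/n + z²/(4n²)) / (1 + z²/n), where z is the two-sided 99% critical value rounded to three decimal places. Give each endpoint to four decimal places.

p̂ = 60/96 = 0.62500; z = 2.576, so z² = 6.635776.
1 + z²/n = 1.069123.
Center = (0.62500 + 0.034561)/1.069123 = 0.61692.
Radicand: p̂(1−p̂)/n + z²/(4n²) = 0.002441406 + 0.000180007 = 0.002621413.
Half-width = 2.576·√0.002621413/1.069123 = 0.12336.
Interval: 0.61692 ± 0.12336 → (0.4936, 0.7403).

(0.4936, 0.7403)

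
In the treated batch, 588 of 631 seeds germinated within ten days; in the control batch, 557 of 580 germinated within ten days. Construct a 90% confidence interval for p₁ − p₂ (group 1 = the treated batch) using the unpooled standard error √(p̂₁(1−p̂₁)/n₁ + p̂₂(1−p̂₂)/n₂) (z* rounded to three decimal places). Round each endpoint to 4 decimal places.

(-0.0497, -0.0073)

p̂₁ = 588/631 = 0.93185, p̂₂ = 557/580 = 0.96034; p̂₁ − p̂₂ = -0.02849.
SE = √(0.000100637 + 0.000065660) = √0.000166297 = 0.012896.
The 90% critical value is z* = 1.645. Margin of error = 0.02121.
CI: -0.02849 ± 0.02121 = (-0.0497, -0.0073).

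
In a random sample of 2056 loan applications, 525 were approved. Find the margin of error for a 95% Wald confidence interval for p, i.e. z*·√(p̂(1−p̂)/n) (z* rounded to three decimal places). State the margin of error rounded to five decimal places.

Sample proportion p̂ = 525/2056 = 0.25535.
Standard error of p̂: √(0.190146/2056) = √0.000092484 = 0.009617.
z* = 1.960 at the 95% level.
So ME = 0.01885.

ME = 0.01885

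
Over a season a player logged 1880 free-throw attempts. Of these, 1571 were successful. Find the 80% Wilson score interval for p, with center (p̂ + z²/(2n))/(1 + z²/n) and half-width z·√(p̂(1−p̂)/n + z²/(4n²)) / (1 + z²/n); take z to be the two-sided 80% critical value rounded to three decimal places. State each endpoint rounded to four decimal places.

Here p̂ = 1571/1880 = 0.83564 and z = 1.282 (z² = 1.643524).
1 + z²/n = 1.000874.
Center = (0.83564 + 0.000437)/1.000874 = 0.83535.
Radicand: p̂(1−p̂)/n + z²/(4n²) = 0.000073057 + 0.000000116 = 0.000073173.
Half-width = z·√(radicand)/denom = 1.282·0.008554/1.000874 = 0.01096.
Interval: 0.83535 ± 0.01096 → (0.8244, 0.8463).

(0.8244, 0.8463)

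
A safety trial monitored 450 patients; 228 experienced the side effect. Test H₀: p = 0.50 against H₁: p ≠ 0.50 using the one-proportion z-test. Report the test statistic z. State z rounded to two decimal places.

With x = 228 successes in n = 450, p̂ = 0.50667.
Null standard error: √(0.50·0.50/450) = √0.000555556 = 0.023570.
z = (p̂ − p₀)/SE = (0.50667 − 0.50)/0.023570 = 0.28.

z = 0.28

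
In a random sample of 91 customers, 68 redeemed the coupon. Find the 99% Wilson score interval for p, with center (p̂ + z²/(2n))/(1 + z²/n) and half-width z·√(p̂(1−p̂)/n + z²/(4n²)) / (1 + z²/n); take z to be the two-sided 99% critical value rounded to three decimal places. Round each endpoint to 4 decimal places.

(0.6159, 0.8450)

p̂ = 68/91 = 0.74725; z = 2.576, so z² = 6.635776.
Denominator 1 + z²/n = 1 + 6.635776/91 = 1.072921.
Center = (0.74725 + 0.036460)/1.072921 = 0.73045.
Radicand: p̂(1−p̂)/n + z²/(4n²) = 0.002075451 + 0.000200331 = 0.002275782.
Half-width = z·√(radicand)/denom = 2.576·0.047705/1.072921 = 0.11454.
Interval: 0.73045 ± 0.11454 → (0.6159, 0.8450).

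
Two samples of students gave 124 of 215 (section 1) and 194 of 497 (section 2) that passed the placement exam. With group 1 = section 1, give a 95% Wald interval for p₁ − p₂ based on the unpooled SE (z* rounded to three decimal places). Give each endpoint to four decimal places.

(0.1077, 0.2651)

p̂₁ = 0.57674, p̂₂ = 0.39034, so the observed difference is 0.18640.
SE = √(0.001135397 + 0.000478823) = √0.001614220 = 0.040177.
For 95% confidence, z* = 1.960. Margin = 1.960·0.040177 = 0.07875.
So the interval runs from 0.1077 to 0.2651.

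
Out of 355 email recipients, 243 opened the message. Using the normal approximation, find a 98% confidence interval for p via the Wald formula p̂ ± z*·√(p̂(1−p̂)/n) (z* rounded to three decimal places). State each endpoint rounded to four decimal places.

Sample proportion p̂ = 243/355 = 0.68451.
Standard error of p̂: √(0.215957/355) = √0.000608330 = 0.024664.
The 98% critical value is z* = 2.326.
Margin = 2.326·0.024664 = 0.05737.
So the interval runs from 0.6271 to 0.7419.

(0.6271, 0.7419)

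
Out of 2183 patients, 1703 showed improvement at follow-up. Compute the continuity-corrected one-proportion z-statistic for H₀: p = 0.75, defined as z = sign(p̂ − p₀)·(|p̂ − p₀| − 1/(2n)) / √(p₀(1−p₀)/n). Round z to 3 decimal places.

z = 3.225

Sample proportion p̂ = 1703/2183 = 0.78012. p̂ − p₀ = 0.030119.
Continuity correction 1/(2n) = 1/4366 = 0.000229.
Corrected numerator: |0.030119| − 0.000229 = 0.029890.
Under H₀, SE = √(p₀(1−p₀)/n) = √(0.75·0.25/2183) = √0.000085891 = 0.009268.
z = (+)0.029890/0.009268 = 3.225.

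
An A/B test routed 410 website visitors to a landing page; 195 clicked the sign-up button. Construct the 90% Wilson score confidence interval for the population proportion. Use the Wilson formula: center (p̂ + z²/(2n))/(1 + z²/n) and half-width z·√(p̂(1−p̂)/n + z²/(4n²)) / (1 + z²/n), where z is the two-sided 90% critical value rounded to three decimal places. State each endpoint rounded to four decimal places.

(0.4353, 0.5162)

Here p̂ = 195/410 = 0.47561 and z = 1.645 (z² = 2.706025).
Denominator 1 + z²/n = 1 + 2.706025/410 = 1.006600.
Adjusted center: (0.47561 + z²/(2n))/1.006600 = 0.47577.
Radicand: p̂(1−p̂)/n + z²/(4n²) = 0.000608305 + 0.000004024 = 0.000612329.
Half-width = 1.645·√0.000612329/1.006600 = 0.04044.
So the interval runs from 0.4353 to 0.5162.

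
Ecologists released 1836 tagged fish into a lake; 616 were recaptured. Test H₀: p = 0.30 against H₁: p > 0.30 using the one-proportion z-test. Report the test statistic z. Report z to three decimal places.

With x = 616 successes in n = 1836, p̂ = 0.33551.
Null standard error: √(0.30·0.70/1836) = √0.000114379 = 0.010695.
Test statistic: z = 0.03551/0.010695 = 3.320.

z = 3.320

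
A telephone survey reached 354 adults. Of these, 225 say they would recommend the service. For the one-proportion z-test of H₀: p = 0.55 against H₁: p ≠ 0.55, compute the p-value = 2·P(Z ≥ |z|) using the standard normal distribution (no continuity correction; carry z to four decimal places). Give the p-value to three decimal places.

Sample proportion p̂ = 225/354 = 0.63559.
SE₀ = √(0.55·0.45/354) = 0.026441.
Test statistic (full precision, shown to 4 dp): z = (225/354 − 0.55)/SE₀ ≈ 3.2371.
p-value = 2·P(Z ≥ |z|) with z = 3.2371 → 0.001.

p-value = 0.001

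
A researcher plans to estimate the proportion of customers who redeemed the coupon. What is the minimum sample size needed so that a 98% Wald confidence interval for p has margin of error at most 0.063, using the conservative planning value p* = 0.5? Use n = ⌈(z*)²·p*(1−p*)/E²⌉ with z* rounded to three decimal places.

For 98% confidence, z* = 2.326.
p*(1−p*) = 0.2500.
(z*)²·p*(1−p*)/E² = 5.410276·0.2500/0.003969 = 340.783.
Rounding up, n = 341.

n = 341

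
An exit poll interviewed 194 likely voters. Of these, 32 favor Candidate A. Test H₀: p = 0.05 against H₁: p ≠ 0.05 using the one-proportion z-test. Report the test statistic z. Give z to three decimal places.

Sample proportion p̂ = 32/194 = 0.16495.
Null standard error: √(0.05·0.95/194) = √0.000244845 = 0.015648.
z = (p̂ − p₀)/SE = (0.16495 − 0.05)/0.015648 = 7.346.

z = 7.346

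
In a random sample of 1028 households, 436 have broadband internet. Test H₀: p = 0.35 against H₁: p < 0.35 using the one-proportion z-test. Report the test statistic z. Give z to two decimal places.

z = 4.98

With x = 436 successes in n = 1028, p̂ = 0.42412.
SE₀ = √(0.35·0.65/1028) = 0.014876.
z = (0.42412 − 0.35)/0.014876 = 0.07412/0.014876 = 4.98.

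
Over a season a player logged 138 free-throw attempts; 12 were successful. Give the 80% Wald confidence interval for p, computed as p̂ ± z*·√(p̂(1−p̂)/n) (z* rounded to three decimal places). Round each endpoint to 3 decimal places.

The sample proportion is 12/138 = 0.08696.
SE = √(p̂(1−p̂)/n) = √(0.079395/138) = 0.023986.
The 80% critical value is z* = 1.282.
Margin of error: 1.282 × 0.023986 = 0.03075.
CI: 0.08696 ± 0.03075 = (0.056, 0.118).

(0.056, 0.118)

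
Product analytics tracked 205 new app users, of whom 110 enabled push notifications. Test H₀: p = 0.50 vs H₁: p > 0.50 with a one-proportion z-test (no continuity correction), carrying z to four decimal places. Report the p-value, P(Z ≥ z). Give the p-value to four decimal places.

The sample proportion is 110/205 = 0.53659.
Null standard error: √(0.50·0.50/205) = √0.001219512 = 0.034922.
z = (p̂ − p₀)/SE = (110/205 − 0.50)/0.034922 ≈ 1.0476.
From the standard normal, P(Z ≥ z) = 0.1474.

p-value = 0.1474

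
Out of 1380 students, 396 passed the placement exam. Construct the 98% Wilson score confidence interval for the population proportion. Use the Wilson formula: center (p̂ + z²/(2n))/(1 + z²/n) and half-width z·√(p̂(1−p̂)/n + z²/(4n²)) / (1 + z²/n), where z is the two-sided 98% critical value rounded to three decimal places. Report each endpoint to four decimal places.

(0.2595, 0.3161)

p̂ = 396/1380 = 0.28696; z = 2.326, so z² = 5.410276.
Denominator 1 + z²/n = 1 + 5.410276/1380 = 1.003920.
Center = (0.28696 + 0.001960)/1.003920 = 0.28779.
Radicand: p̂(1−p̂)/n + z²/(4n²) = 0.000148270 + 0.000000710 = 0.000148980.
Half-width = 2.326·√0.000148980/1.003920 = 0.02828.
CI: 0.28779 ± 0.02828 = (0.2595, 0.3161).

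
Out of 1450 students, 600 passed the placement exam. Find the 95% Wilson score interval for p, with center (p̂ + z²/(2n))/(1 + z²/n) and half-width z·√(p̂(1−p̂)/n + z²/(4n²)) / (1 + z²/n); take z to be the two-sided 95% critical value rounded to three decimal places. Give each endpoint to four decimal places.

(0.3887, 0.4393)

Here p̂ = 600/1450 = 0.41379 and z = 1.960 (z² = 3.841600).
Denominator 1 + z²/n = 1 + 3.841600/1450 = 1.002649.
Center = (0.41379 + 0.001325)/1.002649 = 0.41402.
Radicand: p̂(1−p̂)/n + z²/(4n²) = 0.000167289 + 0.000000457 = 0.000167746.
Half-width = 1.960·√0.000167746/1.002649 = 0.02532.
CI: 0.41402 ± 0.02532 = (0.3887, 0.4393).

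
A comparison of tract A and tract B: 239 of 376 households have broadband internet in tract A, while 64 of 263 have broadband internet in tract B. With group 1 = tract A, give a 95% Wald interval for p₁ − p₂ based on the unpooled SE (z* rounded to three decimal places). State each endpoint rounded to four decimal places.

p̂₁ = 0.63564, p̂₂ = 0.24335, so the observed difference is 0.39229.
Unpooled SE = √(p̂₁(1−p̂₁)/n₁ + p̂₂(1−p̂₂)/n₂) = √(0.000615963 + 0.000700109) = 0.036278.
For 95% confidence, z* = 1.960. Margin = 1.960·0.036278 = 0.07110.
CI: 0.39229 ± 0.07110 = (0.3212, 0.4634).

(0.3212, 0.4634)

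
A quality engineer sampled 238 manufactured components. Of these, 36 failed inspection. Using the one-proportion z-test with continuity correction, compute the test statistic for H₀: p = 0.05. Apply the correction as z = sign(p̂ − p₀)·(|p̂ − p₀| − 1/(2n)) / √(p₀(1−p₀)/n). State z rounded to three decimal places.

Sample proportion p̂ = 36/238 = 0.15126. p̂ − p₀ = 0.101261.
1/(2n) = 0.002101.
Corrected numerator: |0.101261| − 0.002101 = 0.099160.
Under H₀, SE = √(p₀(1−p₀)/n) = √(0.05·0.95/238) = √0.000199580 = 0.014127.
z = +0.099160/0.014127 = 7.019.

z = 7.019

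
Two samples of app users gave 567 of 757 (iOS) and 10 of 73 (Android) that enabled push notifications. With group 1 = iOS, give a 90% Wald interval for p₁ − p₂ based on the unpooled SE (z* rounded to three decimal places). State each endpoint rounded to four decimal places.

p̂₁ = 0.74901, p̂₂ = 0.13699, so the observed difference is 0.61202.
SE = √(0.000248341 + 0.001619467) = √0.001867808 = 0.043218.
z* = 1.645 at the 90% level. Margin = 1.645·0.043218 = 0.07109.
Interval: 0.61202 ± 0.07109 → (0.5409, 0.6831).

(0.5409, 0.6831)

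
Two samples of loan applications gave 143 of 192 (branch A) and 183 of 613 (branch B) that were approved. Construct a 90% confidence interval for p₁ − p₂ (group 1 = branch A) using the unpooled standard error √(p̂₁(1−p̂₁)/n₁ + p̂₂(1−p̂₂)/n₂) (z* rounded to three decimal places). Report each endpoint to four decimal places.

(0.3862, 0.5063)

p̂₁ = 0.74479, p̂₂ = 0.29853, so the observed difference is 0.44626.
SE = √(0.000989985 + 0.000341616) = √0.001331601 = 0.036491.
z* = 1.645 at the 90% level. Margin of error = 0.06003.
CI: 0.44626 ± 0.06003 = (0.3862, 0.5063).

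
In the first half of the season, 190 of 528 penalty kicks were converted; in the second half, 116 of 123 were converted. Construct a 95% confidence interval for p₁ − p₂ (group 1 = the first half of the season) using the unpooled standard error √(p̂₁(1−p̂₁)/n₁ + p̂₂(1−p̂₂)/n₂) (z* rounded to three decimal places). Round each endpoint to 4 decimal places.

p̂₁ = 190/528 = 0.35985, p̂₂ = 116/123 = 0.94309; p̂₁ − p̂₂ = -0.58324.
Unpooled SE = √(p̂₁(1−p̂₁)/n₁ + p̂₂(1−p̂₂)/n₂) = √(0.000436283 + 0.000436356) = 0.029540.
For 95% confidence, z* = 1.960. Margin = 1.960·0.029540 = 0.05790.
CI: -0.58324 ± 0.05790 = (-0.6411, -0.5253).

(-0.6411, -0.5253)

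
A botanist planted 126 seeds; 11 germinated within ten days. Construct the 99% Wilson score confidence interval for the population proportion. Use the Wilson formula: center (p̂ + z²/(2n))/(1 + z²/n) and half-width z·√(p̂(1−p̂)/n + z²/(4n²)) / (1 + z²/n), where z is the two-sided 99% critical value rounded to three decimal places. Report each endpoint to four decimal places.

p̂ = 11/126 = 0.08730; z = 2.576, so z² = 6.635776.
1 + z²/n = 1.052665.
Center = (0.08730 + 0.026332)/1.052665 = 0.10795.
Radicand: p̂(1−p̂)/n + z²/(4n²) = 0.000632381 + 0.000104494 = 0.000736875.
Half-width = z·√(radicand)/denom = 2.576·0.027145/1.052665 = 0.06643.
So the interval runs from 0.0415 to 0.1744.

(0.0415, 0.1744)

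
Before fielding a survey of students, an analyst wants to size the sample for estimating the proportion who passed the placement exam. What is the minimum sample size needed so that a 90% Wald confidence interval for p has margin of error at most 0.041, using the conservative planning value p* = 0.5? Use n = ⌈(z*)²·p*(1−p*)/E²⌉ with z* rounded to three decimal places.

The 90% critical value is z* = 1.645.
p*(1−p*) = 0.50·0.50 = 0.2500.
(z*)²·p*(1−p*)/E² = 2.706025·0.2500/0.001681 = 402.443.
⌈402.443⌉ = 403.

n = 403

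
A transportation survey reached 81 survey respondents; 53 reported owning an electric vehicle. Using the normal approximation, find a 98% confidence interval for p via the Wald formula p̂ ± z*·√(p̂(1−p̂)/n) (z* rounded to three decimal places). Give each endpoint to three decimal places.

(0.531, 0.777)

The sample proportion is 53/81 = 0.65432.
Standard error of p̂: √(0.226185/81) = √0.002792408 = 0.052843.
The 98% critical value is z* = 2.326.
Margin = 2.326·0.052843 = 0.12291.
Interval: 0.65432 ± 0.12291 → (0.531, 0.777).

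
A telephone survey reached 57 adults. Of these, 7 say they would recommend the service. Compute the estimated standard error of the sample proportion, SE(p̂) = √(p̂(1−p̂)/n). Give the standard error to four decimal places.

SE = 0.0435

The sample proportion is 7/57 = 0.12281.
p̂(1−p̂) = 0.107728.
Dividing by n and taking the root: √0.001889965 = 0.0435.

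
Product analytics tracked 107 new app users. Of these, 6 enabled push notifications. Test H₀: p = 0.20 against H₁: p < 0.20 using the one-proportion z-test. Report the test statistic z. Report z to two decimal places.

Sample proportion p̂ = 6/107 = 0.05607.
SE₀ = √(0.20·0.80/107) = 0.038669.
z = (0.05607 − 0.20)/0.038669 = -0.14393/0.038669 = -3.72.

z = -3.72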